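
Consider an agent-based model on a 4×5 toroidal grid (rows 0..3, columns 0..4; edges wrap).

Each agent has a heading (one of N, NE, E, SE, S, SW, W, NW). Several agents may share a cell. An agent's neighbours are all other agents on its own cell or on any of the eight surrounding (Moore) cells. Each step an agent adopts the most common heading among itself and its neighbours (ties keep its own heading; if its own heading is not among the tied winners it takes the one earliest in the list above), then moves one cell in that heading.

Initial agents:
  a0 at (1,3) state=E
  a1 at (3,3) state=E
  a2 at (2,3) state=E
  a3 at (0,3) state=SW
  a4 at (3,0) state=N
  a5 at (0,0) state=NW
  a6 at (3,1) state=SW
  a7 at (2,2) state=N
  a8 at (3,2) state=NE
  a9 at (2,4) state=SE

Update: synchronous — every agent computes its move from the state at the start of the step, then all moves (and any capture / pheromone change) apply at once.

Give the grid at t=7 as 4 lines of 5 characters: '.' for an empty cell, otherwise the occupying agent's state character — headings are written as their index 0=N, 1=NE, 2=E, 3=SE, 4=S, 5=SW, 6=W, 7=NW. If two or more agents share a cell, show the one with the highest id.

2....
22...
22..2
2...2

t=1: a0@(1,4):E a1@(3,4):E a2@(2,4):E a3@(0,4):E a4@(2,0):N a5@(3,4):NW a6@(2,1):N a7@(2,3):E a8@(3,3):E a9@(2,0):E
t=2: a0@(1,0):E a1@(3,0):E a2@(2,0):E a3@(0,0):E a4@(2,1):E a5@(3,0):E a6@(1,1):N a7@(2,4):E a8@(3,4):E a9@(2,1):E
t=3: a0@(1,1):E a1@(3,1):E a2@(2,1):E a3@(0,1):E a4@(2,2):E a5@(3,1):E a6@(1,2):E a7@(2,0):E a8@(3,0):E a9@(2,2):E
t=4: a0@(1,2):E a1@(3,2):E a2@(2,2):E a3@(0,2):E a4@(2,3):E a5@(3,2):E a6@(1,3):E a7@(2,1):E a8@(3,1):E a9@(2,3):E
t=5: a0@(1,3):E a1@(3,3):E a2@(2,3):E a3@(0,3):E a4@(2,4):E a5@(3,3):E a6@(1,4):E a7@(2,2):E a8@(3,2):E a9@(2,4):E
t=6: a0@(1,4):E a1@(3,4):E a2@(2,4):E a3@(0,4):E a4@(2,0):E a5@(3,4):E a6@(1,0):E a7@(2,3):E a8@(3,3):E a9@(2,0):E
t=7: a0@(1,0):E a1@(3,0):E a2@(2,0):E a3@(0,0):E a4@(2,1):E a5@(3,0):E a6@(1,1):E a7@(2,4):E a8@(3,4):E a9@(2,1):E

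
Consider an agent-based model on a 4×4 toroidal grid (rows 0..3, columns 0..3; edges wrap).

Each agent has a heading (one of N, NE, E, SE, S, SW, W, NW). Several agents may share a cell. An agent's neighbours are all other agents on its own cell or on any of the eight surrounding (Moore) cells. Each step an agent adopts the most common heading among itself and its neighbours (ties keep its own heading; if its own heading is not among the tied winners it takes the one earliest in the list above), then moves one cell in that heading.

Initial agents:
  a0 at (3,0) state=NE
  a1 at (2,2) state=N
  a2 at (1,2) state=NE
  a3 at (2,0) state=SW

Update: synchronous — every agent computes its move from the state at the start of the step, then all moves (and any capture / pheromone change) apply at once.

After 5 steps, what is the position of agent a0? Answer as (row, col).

t=1: a0@(2,1):NE a1@(1,2):N a2@(0,3):NE a3@(3,3):SW
t=2: a0@(1,2):NE a1@(0,3):NE a2@(3,0):NE a3@(0,2):SW
t=3: a0@(0,3):NE a1@(3,0):NE a2@(2,1):NE a3@(3,3):NE
t=4: a0@(3,0):NE a1@(2,1):NE a2@(1,2):NE a3@(2,0):NE
t=5: a0@(2,1):NE a1@(1,2):NE a2@(0,3):NE a3@(1,1):NE

(2, 1)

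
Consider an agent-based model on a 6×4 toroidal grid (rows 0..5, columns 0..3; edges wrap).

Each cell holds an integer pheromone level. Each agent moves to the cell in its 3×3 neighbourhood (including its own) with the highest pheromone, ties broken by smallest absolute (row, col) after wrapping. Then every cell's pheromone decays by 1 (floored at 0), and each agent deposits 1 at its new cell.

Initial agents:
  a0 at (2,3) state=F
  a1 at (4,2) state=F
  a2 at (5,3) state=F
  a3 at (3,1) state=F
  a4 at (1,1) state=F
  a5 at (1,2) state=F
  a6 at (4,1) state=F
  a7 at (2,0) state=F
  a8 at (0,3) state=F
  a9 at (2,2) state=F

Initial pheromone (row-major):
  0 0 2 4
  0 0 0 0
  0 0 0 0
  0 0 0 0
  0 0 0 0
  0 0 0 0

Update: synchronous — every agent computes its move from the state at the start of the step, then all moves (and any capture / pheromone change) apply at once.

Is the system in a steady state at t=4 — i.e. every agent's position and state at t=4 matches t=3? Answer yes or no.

t=1: a0@(1,0) a1@(3,1) a2@(0,3) a3@(2,0) a4@(0,2) a5@(0,3) a6@(3,0) a7@(1,0) a8@(0,3) a9@(1,1) | pheromone: 0 0 2 6 / 2 1 0 0 / 1 0 0 0 / 1 1 0 0 / 0 0 0 0 / 0 0 0 0
t=2: a0@(0,3) a1@(2,0) a2@(0,3) a3@(1,0) a4@(0,3) a5@(0,3) a6@(2,0) a7@(0,3) a8@(0,3) a9@(0,2) | pheromone: 0 0 2 11 / 2 0 0 0 / 2 0 0 0 / 0 0 0 0 / 0 0 0 0 / 0 0 0 0
t=3: a0@(0,3) a1@(1,0) a2@(0,3) a3@(0,3) a4@(0,3) a5@(0,3) a6@(1,0) a7@(0,3) a8@(0,3) a9@(0,3) | pheromone: 0 0 1 18 / 3 0 0 0 / 1 0 0 0 / 0 0 0 0 / 0 0 0 0 / 0 0 0 0
t=4: a0@(0,3) a1@(0,3) a2@(0,3) a3@(0,3) a4@(0,3) a5@(0,3) a6@(0,3) a7@(0,3) a8@(0,3) a9@(0,3) | pheromone: 0 0 0 27 / 2 0 0 0 / 0 0 0 0 / 0 0 0 0 / 0 0 0 0 / 0 0 0 0

no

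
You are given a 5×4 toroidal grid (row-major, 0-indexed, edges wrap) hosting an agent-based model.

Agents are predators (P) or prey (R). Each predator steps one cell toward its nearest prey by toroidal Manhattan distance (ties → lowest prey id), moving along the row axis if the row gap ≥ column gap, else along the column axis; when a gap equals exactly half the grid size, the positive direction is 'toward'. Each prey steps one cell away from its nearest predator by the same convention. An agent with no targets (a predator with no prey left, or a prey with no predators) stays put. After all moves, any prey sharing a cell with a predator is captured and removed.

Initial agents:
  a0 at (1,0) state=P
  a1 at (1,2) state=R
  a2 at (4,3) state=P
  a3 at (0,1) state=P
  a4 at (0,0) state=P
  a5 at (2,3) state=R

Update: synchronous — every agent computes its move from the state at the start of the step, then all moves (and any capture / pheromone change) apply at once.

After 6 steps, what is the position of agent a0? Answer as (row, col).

t=1: a0@(1,1):P a2@(3,3):P a3@(1,1):P a4@(0,1):P
t=2: (unchanged — steady state)

(1, 1)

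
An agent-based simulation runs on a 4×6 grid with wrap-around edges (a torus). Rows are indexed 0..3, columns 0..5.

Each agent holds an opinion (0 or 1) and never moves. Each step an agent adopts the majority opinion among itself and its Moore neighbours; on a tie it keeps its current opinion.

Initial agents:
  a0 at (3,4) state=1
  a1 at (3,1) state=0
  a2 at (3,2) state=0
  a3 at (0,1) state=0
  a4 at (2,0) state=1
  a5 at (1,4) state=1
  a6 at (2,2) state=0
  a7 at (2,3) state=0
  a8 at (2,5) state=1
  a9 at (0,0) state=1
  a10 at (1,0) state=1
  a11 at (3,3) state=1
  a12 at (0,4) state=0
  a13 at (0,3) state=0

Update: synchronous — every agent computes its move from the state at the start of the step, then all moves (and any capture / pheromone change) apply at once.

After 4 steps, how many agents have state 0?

10

t=1: a0@(3,4):1 a1@(3,1):0 a2@(3,2):0 a3@(0,1):0 a4@(2,0):1 a5@(1,4):0 a6@(2,2):0 a7@(2,3):0 a8@(2,5):1 a9@(0,0):1 a10@(1,0):1 a11@(3,3):0 a12@(0,4):1 a13@(0,3):0
t=2: a0@(3,4):1 a1@(3,1):0 a2@(3,2):0 a3@(0,1):0 a4@(2,0):1 a5@(1,4):0 a6@(2,2):0 a7@(2,3):0 a8@(2,5):1 a9@(0,0):1 a10@(1,0):1 a11@(3,3):0 a12@(0,4):0 a13@(0,3):0
t=3: a0@(3,4):0 a1@(3,1):0 a2@(3,2):0 a3@(0,1):0 a4@(2,0):1 a5@(1,4):0 a6@(2,2):0 a7@(2,3):0 a8@(2,5):1 a9@(0,0):1 a10@(1,0):1 a11@(3,3):0 a12@(0,4):0 a13@(0,3):0
t=4: (unchanged — steady state)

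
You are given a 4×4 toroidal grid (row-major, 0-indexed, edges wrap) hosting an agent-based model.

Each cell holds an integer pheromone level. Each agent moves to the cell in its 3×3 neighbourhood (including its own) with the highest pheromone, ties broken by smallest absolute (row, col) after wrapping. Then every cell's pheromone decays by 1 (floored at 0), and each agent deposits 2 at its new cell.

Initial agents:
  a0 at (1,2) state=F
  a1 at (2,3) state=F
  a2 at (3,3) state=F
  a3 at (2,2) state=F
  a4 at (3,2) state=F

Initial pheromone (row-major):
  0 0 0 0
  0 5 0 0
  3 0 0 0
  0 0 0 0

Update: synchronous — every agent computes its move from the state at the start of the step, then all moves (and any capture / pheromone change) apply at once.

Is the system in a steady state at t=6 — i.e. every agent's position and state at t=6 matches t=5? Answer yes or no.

yes

t=1: a0@(1,1) a1@(2,0) a2@(2,0) a3@(1,1) a4@(0,1) | pheromone: 0 2 0 0 / 0 8 0 0 / 6 0 0 0 / 0 0 0 0
t=2: a0@(1,1) a1@(1,1) a2@(1,1) a3@(1,1) a4@(1,1) | pheromone: 0 1 0 0 / 0 17 0 0 / 5 0 0 0 / 0 0 0 0
t=3: a0@(1,1) a1@(1,1) a2@(1,1) a3@(1,1) a4@(1,1) | pheromone: 0 0 0 0 / 0 26 0 0 / 4 0 0 0 / 0 0 0 0
t=4: a0@(1,1) a1@(1,1) a2@(1,1) a3@(1,1) a4@(1,1) | pheromone: 0 0 0 0 / 0 35 0 0 / 3 0 0 0 / 0 0 0 0
t=5: a0@(1,1) a1@(1,1) a2@(1,1) a3@(1,1) a4@(1,1) | pheromone: 0 0 0 0 / 0 44 0 0 / 2 0 0 0 / 0 0 0 0
t=6: a0@(1,1) a1@(1,1) a2@(1,1) a3@(1,1) a4@(1,1) | pheromone: 0 0 0 0 / 0 53 0 0 / 1 0 0 0 / 0 0 0 0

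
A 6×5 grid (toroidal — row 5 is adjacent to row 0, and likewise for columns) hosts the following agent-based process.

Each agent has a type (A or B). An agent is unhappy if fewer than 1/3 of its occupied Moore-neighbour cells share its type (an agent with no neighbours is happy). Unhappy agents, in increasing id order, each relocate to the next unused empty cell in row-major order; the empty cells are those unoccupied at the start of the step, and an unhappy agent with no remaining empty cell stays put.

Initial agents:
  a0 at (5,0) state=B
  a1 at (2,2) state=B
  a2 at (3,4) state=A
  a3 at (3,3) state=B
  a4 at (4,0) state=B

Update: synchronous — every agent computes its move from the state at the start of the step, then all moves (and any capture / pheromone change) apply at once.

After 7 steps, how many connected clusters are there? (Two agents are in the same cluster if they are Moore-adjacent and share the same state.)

t=1: a0@(5,0):B a1@(2,2):B a2@(0,0):A a3@(3,3):B a4@(4,0):B
t=2: a0@(5,0):B a1@(2,2):B a2@(0,1):A a3@(3,3):B a4@(4,0):B
t=3: a0@(5,0):B a1@(2,2):B a2@(0,0):A a3@(3,3):B a4@(4,0):B
t=4: a0@(5,0):B a1@(2,2):B a2@(0,1):A a3@(3,3):B a4@(4,0):B
t=5: a0@(5,0):B a1@(2,2):B a2@(0,0):A a3@(3,3):B a4@(4,0):B
t=6: a0@(5,0):B a1@(2,2):B a2@(0,1):A a3@(3,3):B a4@(4,0):B
t=7: a0@(5,0):B a1@(2,2):B a2@(0,0):A a3@(3,3):B a4@(4,0):B

3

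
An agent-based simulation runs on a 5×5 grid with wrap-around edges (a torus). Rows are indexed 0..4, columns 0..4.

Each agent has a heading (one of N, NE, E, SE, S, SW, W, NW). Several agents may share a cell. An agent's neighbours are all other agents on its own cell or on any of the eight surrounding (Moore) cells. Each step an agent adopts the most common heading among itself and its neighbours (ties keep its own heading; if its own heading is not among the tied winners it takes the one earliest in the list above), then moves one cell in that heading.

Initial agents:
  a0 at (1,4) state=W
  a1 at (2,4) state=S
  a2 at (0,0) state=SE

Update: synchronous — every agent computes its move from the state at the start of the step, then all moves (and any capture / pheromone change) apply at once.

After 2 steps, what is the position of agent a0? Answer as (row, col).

(1, 2)

t=1: a0@(1,3):W a1@(3,4):S a2@(1,1):SE
t=2: a0@(1,2):W a1@(4,4):S a2@(2,2):SE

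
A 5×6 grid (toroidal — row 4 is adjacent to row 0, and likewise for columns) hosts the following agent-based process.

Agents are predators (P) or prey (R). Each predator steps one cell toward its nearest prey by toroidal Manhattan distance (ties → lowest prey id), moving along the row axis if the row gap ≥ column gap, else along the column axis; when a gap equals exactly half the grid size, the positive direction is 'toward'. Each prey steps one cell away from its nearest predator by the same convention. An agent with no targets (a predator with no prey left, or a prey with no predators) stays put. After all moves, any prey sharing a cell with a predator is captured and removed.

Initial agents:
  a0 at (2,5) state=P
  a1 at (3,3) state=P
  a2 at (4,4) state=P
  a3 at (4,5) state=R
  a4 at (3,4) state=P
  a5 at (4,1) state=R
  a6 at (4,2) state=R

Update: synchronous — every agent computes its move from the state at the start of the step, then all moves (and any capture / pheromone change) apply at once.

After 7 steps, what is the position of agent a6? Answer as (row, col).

(2, 2)

t=1: a0@(3,5):P a1@(4,3):P a2@(4,5):P a3@(4,0):R a4@(4,4):P a5@(4,0):R a6@(0,2):R
t=2: a0@(4,5):P a1@(0,3):P a2@(4,0):P a3@(4,1):R a4@(4,5):P a5@(4,1):R a6@(1,2):R
t=3: a0@(4,0):P a1@(1,3):P a2@(4,1):P a3@(4,2):R a4@(4,0):P a5@(4,2):R a6@(2,2):R
t=4: a0@(4,1):P a1@(2,3):P a2@(4,2):P a3@(4,3):R a4@(4,1):P a5@(4,3):R a6@(3,2):R
t=5: a0@(4,2):P a1@(3,3):P a2@(4,3):P a3@(4,4):R a4@(4,2):P a5@(4,4):R a6@(2,2):R
t=6: a0@(4,3):P a1@(4,3):P a2@(4,4):P a3@(4,5):R a4@(4,3):P a5@(4,5):R a6@(1,2):R
t=7: a0@(4,4):P a1@(4,4):P a2@(4,5):P a3@(4,0):R a4@(4,4):P a5@(4,0):R a6@(2,2):R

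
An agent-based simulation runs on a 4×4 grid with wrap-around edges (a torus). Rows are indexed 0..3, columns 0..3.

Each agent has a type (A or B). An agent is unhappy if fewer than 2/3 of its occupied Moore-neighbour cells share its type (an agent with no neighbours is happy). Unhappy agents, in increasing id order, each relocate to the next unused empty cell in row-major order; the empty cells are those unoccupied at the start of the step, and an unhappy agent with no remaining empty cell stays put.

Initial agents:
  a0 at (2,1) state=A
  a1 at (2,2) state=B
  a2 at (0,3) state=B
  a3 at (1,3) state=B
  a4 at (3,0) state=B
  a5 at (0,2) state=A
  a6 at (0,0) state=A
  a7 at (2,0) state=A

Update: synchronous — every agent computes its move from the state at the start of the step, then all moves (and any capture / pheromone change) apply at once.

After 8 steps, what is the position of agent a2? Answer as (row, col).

(0, 3)

t=1: a0@(0,1):A a1@(1,0):B a2@(1,1):B a3@(1,2):B a4@(2,3):B a5@(3,1):A a6@(3,2):A a7@(3,3):A
t=2: a0@(0,0):A a1@(1,0):B a2@(1,1):B a3@(1,2):B a4@(0,2):B a5@(3,1):A a6@(3,2):A a7@(0,3):A
t=3: a0@(0,1):A a1@(1,3):B a2@(1,1):B a3@(1,2):B a4@(2,0):B a5@(3,1):A a6@(3,2):A a7@(2,1):A
t=4: a0@(0,0):A a1@(1,3):B a2@(0,2):B a3@(0,3):B a4@(1,0):B a5@(3,1):A a6@(3,2):A a7@(2,2):A
t=5: a0@(0,1):A a1@(1,1):B a2@(1,2):B a3@(2,0):B a4@(1,0):B a5@(3,1):A a6@(2,1):A a7@(2,2):A
t=6: a0@(0,0):A a1@(0,2):B a2@(0,3):B a3@(1,3):B a4@(2,3):B a5@(3,1):A a6@(3,0):A a7@(3,2):A
t=7: a0@(0,1):A a1@(1,0):B a2@(1,1):B a3@(1,3):B a4@(1,2):B a5@(3,1):A a6@(2,0):A a7@(2,1):A
t=8: a0@(0,0):A a1@(0,2):B a2@(0,3):B a3@(1,3):B a4@(2,2):B a5@(3,1):A a6@(2,3):A a7@(3,0):A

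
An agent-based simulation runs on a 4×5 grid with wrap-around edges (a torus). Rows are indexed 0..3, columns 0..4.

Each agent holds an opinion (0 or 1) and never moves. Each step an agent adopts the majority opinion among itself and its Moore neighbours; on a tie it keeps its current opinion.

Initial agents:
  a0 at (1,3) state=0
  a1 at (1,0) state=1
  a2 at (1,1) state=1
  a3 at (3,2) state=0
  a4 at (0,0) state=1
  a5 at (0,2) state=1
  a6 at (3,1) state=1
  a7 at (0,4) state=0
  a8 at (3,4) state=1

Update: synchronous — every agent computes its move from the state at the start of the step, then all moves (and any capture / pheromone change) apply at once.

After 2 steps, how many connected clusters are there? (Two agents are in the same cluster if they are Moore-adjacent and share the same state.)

1

t=1: a0@(1,3):0 a1@(1,0):1 a2@(1,1):1 a3@(3,2):1 a4@(0,0):1 a5@(0,2):1 a6@(3,1):1 a7@(0,4):1 a8@(3,4):1
t=2: a0@(1,3):1 a1@(1,0):1 a2@(1,1):1 a3@(3,2):1 a4@(0,0):1 a5@(0,2):1 a6@(3,1):1 a7@(0,4):1 a8@(3,4):1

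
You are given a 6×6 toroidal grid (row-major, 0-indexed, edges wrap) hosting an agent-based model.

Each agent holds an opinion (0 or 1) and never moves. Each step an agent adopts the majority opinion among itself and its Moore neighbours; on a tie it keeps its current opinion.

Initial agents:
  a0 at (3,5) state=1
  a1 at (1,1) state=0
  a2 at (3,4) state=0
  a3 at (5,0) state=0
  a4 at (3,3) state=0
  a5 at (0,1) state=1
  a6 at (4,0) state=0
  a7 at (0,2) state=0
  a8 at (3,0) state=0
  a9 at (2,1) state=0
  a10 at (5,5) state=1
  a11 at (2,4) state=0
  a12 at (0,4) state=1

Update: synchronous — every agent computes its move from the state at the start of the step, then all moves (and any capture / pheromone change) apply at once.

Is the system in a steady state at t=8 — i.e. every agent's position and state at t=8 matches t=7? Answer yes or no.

t=1: a0@(3,5):0 a1@(1,1):0 a2@(3,4):0 a3@(5,0):0 a4@(3,3):0 a5@(0,1):0 a6@(4,0):0 a7@(0,2):0 a8@(3,0):0 a9@(2,1):0 a10@(5,5):1 a11@(2,4):0 a12@(0,4):1
t=2: (unchanged — steady state)

yes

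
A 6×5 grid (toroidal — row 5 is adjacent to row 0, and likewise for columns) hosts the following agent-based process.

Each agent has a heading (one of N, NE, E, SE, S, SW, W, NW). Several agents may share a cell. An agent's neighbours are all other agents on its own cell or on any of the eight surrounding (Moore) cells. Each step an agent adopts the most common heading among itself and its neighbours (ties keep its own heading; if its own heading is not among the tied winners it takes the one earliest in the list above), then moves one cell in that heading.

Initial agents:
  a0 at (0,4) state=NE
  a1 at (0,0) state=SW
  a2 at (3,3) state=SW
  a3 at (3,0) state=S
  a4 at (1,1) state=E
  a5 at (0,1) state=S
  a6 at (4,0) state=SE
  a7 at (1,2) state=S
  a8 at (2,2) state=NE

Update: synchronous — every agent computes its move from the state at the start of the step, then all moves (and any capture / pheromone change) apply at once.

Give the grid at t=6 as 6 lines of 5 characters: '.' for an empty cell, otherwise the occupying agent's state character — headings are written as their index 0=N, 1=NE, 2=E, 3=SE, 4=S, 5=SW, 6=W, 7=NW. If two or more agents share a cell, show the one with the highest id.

.44..
.44..
.4...
..5..
.3...
.....

t=1: a0@(5,0):NE a1@(1,4):SW a2@(4,2):SW a3@(4,0):S a4@(2,1):S a5@(1,1):S a6@(5,1):SE a7@(2,2):S a8@(1,3):NE
t=2: a0@(4,1):NE a1@(2,3):SW a2@(5,1):SW a3@(5,0):S a4@(3,1):S a5@(2,1):S a6@(0,2):SE a7@(3,2):S a8@(0,4):NE
t=3: a0@(5,1):S a1@(3,2):SW a2@(0,0):SW a3@(4,1):NE a4@(4,1):S a5@(3,1):S a6@(1,3):SE a7@(4,2):S a8@(5,0):NE
t=4: a0@(0,1):S a1@(4,2):S a2@(1,4):SW a3@(5,1):S a4@(5,1):S a5@(4,1):S a6@(2,4):SE a7@(5,2):S a8@(4,1):NE
t=5: a0@(1,1):S a1@(5,2):S a2@(2,3):SW a3@(0,1):S a4@(0,1):S a5@(5,1):S a6@(3,0):SE a7@(0,2):S a8@(5,1):S
t=6: a0@(2,1):S a1@(0,2):S a2@(3,2):SW a3@(1,1):S a4@(1,1):S a5@(0,1):S a6@(4,1):SE a7@(1,2):S a8@(0,1):S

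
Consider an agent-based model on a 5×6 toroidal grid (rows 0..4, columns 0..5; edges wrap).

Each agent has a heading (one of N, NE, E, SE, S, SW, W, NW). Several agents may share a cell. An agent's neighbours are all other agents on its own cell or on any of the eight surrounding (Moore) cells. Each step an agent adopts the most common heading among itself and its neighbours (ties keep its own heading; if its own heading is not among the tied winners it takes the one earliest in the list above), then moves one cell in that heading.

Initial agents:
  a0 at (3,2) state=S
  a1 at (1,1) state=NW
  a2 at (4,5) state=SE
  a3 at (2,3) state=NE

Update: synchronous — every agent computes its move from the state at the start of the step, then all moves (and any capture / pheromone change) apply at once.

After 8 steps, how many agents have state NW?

1

t=1: a0@(4,2):S a1@(0,0):NW a2@(0,0):SE a3@(1,4):NE
t=2: a0@(0,2):S a1@(4,5):NW a2@(1,1):SE a3@(0,5):NE
t=3: a0@(1,2):S a1@(3,4):NW a2@(2,2):SE a3@(4,0):NE
t=4: a0@(2,2):S a1@(2,3):NW a2@(3,3):SE a3@(3,1):NE
t=5: a0@(3,2):S a1@(1,2):NW a2@(4,4):SE a3@(2,2):NE
t=6: a0@(4,2):S a1@(0,1):NW a2@(0,5):SE a3@(1,3):NE
t=7: a0@(0,2):S a1@(4,0):NW a2@(1,0):SE a3@(0,4):NE
t=8: a0@(1,2):S a1@(3,5):NW a2@(2,1):SE a3@(4,5):NE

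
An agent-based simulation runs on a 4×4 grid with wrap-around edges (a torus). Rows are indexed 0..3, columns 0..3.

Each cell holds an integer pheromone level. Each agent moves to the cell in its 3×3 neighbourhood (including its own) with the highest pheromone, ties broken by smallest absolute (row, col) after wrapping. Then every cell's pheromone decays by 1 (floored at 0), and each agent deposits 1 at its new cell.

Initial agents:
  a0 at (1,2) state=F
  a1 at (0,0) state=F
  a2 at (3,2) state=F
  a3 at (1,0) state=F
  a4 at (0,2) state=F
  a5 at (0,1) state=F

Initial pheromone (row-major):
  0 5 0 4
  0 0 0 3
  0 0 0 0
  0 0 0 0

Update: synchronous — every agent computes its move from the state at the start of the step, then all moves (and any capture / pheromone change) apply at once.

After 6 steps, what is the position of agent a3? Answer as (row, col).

(0, 1)

t=1: a0@(0,1) a1@(0,1) a2@(0,1) a3@(0,1) a4@(0,1) a5@(0,1) | pheromone: 0 10 0 3 / 0 0 0 2 / 0 0 0 0 / 0 0 0 0
t=2: a0@(0,1) a1@(0,1) a2@(0,1) a3@(0,1) a4@(0,1) a5@(0,1) | pheromone: 0 15 0 2 / 0 0 0 1 / 0 0 0 0 / 0 0 0 0
t=3: a0@(0,1) a1@(0,1) a2@(0,1) a3@(0,1) a4@(0,1) a5@(0,1) | pheromone: 0 20 0 1 / 0 0 0 0 / 0 0 0 0 / 0 0 0 0
t=4: a0@(0,1) a1@(0,1) a2@(0,1) a3@(0,1) a4@(0,1) a5@(0,1) | pheromone: 0 25 0 0 / 0 0 0 0 / 0 0 0 0 / 0 0 0 0
t=5: a0@(0,1) a1@(0,1) a2@(0,1) a3@(0,1) a4@(0,1) a5@(0,1) | pheromone: 0 30 0 0 / 0 0 0 0 / 0 0 0 0 / 0 0 0 0
t=6: a0@(0,1) a1@(0,1) a2@(0,1) a3@(0,1) a4@(0,1) a5@(0,1) | pheromone: 0 35 0 0 / 0 0 0 0 / 0 0 0 0 / 0 0 0 0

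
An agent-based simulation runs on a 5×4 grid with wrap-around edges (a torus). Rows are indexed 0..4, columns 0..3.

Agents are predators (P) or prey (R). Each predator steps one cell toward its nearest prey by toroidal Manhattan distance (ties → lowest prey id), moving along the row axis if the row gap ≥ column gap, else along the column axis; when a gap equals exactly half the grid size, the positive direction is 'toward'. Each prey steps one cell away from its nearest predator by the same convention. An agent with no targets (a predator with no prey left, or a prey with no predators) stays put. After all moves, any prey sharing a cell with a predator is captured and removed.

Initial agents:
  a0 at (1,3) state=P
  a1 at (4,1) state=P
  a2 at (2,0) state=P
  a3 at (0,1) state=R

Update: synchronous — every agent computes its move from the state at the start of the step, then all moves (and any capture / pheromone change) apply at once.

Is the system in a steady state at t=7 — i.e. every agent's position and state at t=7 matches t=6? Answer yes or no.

no

t=1: a0@(1,0):P a1@(0,1):P a2@(1,0):P a3@(1,1):R
t=2: a0@(1,1):P a1@(1,1):P a2@(1,1):P a3@(1,2):R
t=3: a0@(1,2):P a1@(1,2):P a2@(1,2):P a3@(1,3):R
t=4: a0@(1,3):P a1@(1,3):P a2@(1,3):P a3@(1,0):R
t=5: a0@(1,0):P a1@(1,0):P a2@(1,0):P a3@(1,1):R
t=6: a0@(1,1):P a1@(1,1):P a2@(1,1):P a3@(1,2):R
t=7: a0@(1,2):P a1@(1,2):P a2@(1,2):P a3@(1,3):R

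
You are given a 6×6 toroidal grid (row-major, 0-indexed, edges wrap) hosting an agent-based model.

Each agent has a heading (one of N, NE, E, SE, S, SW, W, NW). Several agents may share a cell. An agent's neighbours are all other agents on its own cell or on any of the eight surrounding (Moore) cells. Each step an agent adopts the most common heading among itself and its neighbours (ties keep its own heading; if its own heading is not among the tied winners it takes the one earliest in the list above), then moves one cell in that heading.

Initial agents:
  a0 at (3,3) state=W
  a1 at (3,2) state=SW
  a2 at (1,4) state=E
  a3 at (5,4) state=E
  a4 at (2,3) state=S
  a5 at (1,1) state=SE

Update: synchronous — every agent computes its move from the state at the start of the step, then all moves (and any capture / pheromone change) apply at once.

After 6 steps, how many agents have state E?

3

t=1: a0@(3,2):W a1@(4,1):SW a2@(1,5):E a3@(5,5):E a4@(3,3):S a5@(2,2):SE
t=2: a0@(3,1):W a1@(5,0):SW a2@(1,0):E a3@(5,0):E a4@(4,3):S a5@(3,3):SE
t=3: a0@(3,0):W a1@(0,5):SW a2@(1,1):E a3@(5,1):E a4@(5,3):S a5@(4,4):SE
t=4: a0@(3,5):W a1@(1,4):SW a2@(1,2):E a3@(5,2):E a4@(0,3):S a5@(5,5):SE
t=5: a0@(3,4):W a1@(2,3):SW a2@(1,3):E a3@(5,3):E a4@(0,4):E a5@(0,0):SE
t=6: a0@(3,3):W a1@(3,2):SW a2@(1,4):E a3@(5,4):E a4@(0,5):E a5@(1,1):SE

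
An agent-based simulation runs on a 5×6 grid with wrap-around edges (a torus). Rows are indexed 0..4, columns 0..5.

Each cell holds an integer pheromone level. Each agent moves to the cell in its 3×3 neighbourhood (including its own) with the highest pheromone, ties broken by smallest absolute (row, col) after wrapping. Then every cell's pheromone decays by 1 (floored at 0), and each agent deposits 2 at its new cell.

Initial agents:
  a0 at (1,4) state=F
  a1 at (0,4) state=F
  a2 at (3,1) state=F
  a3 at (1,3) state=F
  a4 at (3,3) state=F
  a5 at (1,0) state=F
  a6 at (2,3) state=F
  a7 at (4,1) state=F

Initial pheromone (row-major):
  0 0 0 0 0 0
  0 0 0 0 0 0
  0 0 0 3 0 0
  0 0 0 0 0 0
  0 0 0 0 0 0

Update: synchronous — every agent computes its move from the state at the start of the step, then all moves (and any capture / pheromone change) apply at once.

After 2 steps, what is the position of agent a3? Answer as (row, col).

(2, 3)

t=1: a0@(2,3) a1@(0,3) a2@(2,0) a3@(2,3) a4@(2,3) a5@(0,0) a6@(2,3) a7@(0,0) | pheromone: 4 0 0 2 0 0 / 0 0 0 0 0 0 / 2 0 0 10 0 0 / 0 0 0 0 0 0 / 0 0 0 0 0 0
t=2: a0@(2,3) a1@(0,3) a2@(2,0) a3@(2,3) a4@(2,3) a5@(0,0) a6@(2,3) a7@(0,0) | pheromone: 7 0 0 3 0 0 / 0 0 0 0 0 0 / 3 0 0 17 0 0 / 0 0 0 0 0 0 / 0 0 0 0 0 0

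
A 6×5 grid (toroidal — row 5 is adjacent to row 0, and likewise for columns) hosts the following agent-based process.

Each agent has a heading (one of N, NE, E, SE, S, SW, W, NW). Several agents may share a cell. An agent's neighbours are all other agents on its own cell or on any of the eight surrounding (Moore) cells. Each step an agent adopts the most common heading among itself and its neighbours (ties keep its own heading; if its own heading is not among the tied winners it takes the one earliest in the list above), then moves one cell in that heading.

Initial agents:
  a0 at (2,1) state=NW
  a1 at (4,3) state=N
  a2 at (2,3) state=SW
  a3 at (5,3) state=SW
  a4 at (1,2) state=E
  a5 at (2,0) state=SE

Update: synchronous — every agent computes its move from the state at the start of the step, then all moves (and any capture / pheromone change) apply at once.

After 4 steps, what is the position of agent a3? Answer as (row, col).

(3, 4)

t=1: a0@(1,0):NW a1@(3,3):N a2@(3,2):SW a3@(0,2):SW a4@(1,3):E a5@(3,1):SE
t=2: a0@(0,4):NW a1@(2,3):N a2@(4,1):SW a3@(1,1):SW a4@(1,4):E a5@(4,2):SE
t=3: a0@(5,3):NW a1@(1,3):N a2@(5,0):SW a3@(2,0):SW a4@(1,0):E a5@(5,3):SE
t=4: a0@(4,2):NW a1@(0,3):N a2@(0,4):SW a3@(3,4):SW a4@(1,1):E a5@(0,4):SE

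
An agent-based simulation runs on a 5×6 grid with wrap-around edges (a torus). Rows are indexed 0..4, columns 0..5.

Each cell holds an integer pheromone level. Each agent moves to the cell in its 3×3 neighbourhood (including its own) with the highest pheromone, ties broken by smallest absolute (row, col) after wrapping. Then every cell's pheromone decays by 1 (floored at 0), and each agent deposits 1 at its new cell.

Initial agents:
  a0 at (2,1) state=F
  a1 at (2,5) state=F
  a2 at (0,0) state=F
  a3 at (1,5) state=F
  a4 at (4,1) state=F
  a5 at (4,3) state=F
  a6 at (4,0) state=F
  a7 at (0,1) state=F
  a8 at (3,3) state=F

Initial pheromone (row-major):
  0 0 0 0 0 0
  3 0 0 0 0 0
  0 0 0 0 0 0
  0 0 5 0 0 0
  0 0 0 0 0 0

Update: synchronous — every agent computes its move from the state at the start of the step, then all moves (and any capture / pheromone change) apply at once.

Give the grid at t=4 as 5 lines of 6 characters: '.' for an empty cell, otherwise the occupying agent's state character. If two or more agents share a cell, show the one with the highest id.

......
F.....
......
..F...
......

t=1: a0@(3,2) a1@(1,0) a2@(1,0) a3@(1,0) a4@(3,2) a5@(3,2) a6@(0,0) a7@(1,0) a8@(3,2) | pheromone: 1 0 0 0 0 0 / 6 0 0 0 0 0 / 0 0 0 0 0 0 / 0 0 8 0 0 0 / 0 0 0 0 0 0
t=2: a0@(3,2) a1@(1,0) a2@(1,0) a3@(1,0) a4@(3,2) a5@(3,2) a6@(1,0) a7@(1,0) a8@(3,2) | pheromone: 0 0 0 0 0 0 / 10 0 0 0 0 0 / 0 0 0 0 0 0 / 0 0 11 0 0 0 / 0 0 0 0 0 0
t=3: a0@(3,2) a1@(1,0) a2@(1,0) a3@(1,0) a4@(3,2) a5@(3,2) a6@(1,0) a7@(1,0) a8@(3,2) | pheromone: 0 0 0 0 0 0 / 14 0 0 0 0 0 / 0 0 0 0 0 0 / 0 0 14 0 0 0 / 0 0 0 0 0 0
t=4: a0@(3,2) a1@(1,0) a2@(1,0) a3@(1,0) a4@(3,2) a5@(3,2) a6@(1,0) a7@(1,0) a8@(3,2) | pheromone: 0 0 0 0 0 0 / 18 0 0 0 0 0 / 0 0 0 0 0 0 / 0 0 17 0 0 0 / 0 0 0 0 0 0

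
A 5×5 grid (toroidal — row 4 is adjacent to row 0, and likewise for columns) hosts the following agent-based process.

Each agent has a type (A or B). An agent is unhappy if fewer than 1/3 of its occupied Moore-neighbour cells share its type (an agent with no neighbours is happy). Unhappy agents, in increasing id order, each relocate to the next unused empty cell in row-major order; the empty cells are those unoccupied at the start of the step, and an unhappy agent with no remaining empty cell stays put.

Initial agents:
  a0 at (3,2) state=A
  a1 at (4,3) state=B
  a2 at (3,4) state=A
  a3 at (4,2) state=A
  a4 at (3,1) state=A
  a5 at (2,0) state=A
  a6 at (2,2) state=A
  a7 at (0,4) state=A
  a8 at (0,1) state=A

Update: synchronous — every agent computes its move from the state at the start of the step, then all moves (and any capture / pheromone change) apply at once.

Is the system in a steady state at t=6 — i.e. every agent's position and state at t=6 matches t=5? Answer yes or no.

no

t=1: a0@(3,2):A a1@(0,0):B a2@(3,4):A a3@(4,2):A a4@(3,1):A a5@(2,0):A a6@(2,2):A a7@(0,2):A a8@(0,1):A
t=2: a0@(3,2):A a1@(0,3):B a2@(3,4):A a3@(4,2):A a4@(3,1):A a5@(2,0):A a6@(2,2):A a7@(0,2):A a8@(0,1):A
t=3: a0@(3,2):A a1@(0,0):B a2@(3,4):A a3@(4,2):A a4@(3,1):A a5@(2,0):A a6@(2,2):A a7@(0,2):A a8@(0,1):A
t=4: a0@(3,2):A a1@(0,3):B a2@(3,4):A a3@(4,2):A a4@(3,1):A a5@(2,0):A a6@(2,2):A a7@(0,2):A a8@(0,1):A
t=5: a0@(3,2):A a1@(0,0):B a2@(3,4):A a3@(4,2):A a4@(3,1):A a5@(2,0):A a6@(2,2):A a7@(0,2):A a8@(0,1):A
t=6: a0@(3,2):A a1@(0,3):B a2@(3,4):A a3@(4,2):A a4@(3,1):A a5@(2,0):A a6@(2,2):A a7@(0,2):A a8@(0,1):A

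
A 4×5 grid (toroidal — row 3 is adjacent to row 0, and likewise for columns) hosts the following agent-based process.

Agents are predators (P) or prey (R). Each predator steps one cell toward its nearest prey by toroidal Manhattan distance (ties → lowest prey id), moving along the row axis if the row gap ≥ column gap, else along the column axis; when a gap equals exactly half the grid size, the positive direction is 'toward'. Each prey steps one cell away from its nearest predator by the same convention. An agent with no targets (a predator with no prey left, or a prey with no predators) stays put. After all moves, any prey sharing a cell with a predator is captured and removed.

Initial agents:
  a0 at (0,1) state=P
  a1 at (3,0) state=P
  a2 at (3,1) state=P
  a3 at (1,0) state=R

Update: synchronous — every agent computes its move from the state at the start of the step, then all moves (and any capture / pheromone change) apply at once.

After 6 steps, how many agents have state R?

1

t=1: a0@(1,1):P a1@(0,0):P a2@(0,1):P a3@(2,0):R
t=2: a0@(2,1):P a1@(1,0):P a2@(1,1):P a3@(3,0):R
t=3: a0@(3,1):P a1@(2,0):P a2@(2,1):P a3@(0,0):R
t=4: a0@(0,1):P a1@(3,0):P a2@(3,1):P a3@(1,0):R
t=5: a0@(1,1):P a1@(0,0):P a2@(0,1):P a3@(2,0):R
t=6: a0@(2,1):P a1@(1,0):P a2@(1,1):P a3@(3,0):R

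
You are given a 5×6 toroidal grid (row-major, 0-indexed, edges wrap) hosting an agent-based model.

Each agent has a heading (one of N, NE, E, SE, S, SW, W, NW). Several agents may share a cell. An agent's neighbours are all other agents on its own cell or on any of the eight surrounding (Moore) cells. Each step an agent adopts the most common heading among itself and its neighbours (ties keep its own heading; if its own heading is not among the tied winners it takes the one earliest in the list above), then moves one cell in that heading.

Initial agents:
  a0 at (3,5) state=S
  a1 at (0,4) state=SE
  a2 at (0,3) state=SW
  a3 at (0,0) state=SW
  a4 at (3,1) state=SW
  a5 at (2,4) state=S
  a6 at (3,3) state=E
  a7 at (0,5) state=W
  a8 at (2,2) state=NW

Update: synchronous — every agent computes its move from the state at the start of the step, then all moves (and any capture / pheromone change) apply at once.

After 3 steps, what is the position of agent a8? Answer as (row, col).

t=1: a0@(4,5):S a1@(1,5):SE a2@(1,2):SW a3@(1,5):SW a4@(4,0):SW a5@(3,4):S a6@(3,4):E a7@(0,4):W a8@(1,1):NW
t=2: a0@(0,5):S a1@(2,0):SE a2@(2,1):SW a3@(2,4):SW a4@(0,5):SW a5@(4,4):S a6@(4,4):S a7@(0,3):W a8@(0,0):NW
t=3: a0@(1,5):S a1@(3,1):SE a2@(3,0):SW a3@(3,3):SW a4@(1,5):S a5@(0,4):S a6@(0,4):S a7@(1,3):S a8@(4,5):NW

(4, 5)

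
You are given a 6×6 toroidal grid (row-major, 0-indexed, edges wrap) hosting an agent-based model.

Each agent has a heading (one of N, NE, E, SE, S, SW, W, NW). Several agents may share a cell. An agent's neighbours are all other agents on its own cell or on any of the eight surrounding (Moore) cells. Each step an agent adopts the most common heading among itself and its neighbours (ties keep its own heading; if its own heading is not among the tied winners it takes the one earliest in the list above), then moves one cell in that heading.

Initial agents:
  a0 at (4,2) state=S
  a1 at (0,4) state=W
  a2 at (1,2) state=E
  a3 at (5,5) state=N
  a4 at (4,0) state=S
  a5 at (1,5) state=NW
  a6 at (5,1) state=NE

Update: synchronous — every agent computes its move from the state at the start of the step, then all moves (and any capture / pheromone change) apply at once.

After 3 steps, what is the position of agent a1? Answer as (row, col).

(1, 2)

t=1: a0@(5,2):S a1@(0,3):W a2@(1,3):E a3@(4,5):N a4@(5,0):S a5@(0,4):NW a6@(0,1):S
t=2: a0@(0,2):S a1@(0,2):W a2@(1,4):E a3@(3,5):N a4@(0,0):S a5@(5,3):NW a6@(1,1):S
t=3: a0@(1,2):S a1@(1,2):S a2@(1,5):E a3@(2,5):N a4@(1,0):S a5@(4,2):NW a6@(2,1):S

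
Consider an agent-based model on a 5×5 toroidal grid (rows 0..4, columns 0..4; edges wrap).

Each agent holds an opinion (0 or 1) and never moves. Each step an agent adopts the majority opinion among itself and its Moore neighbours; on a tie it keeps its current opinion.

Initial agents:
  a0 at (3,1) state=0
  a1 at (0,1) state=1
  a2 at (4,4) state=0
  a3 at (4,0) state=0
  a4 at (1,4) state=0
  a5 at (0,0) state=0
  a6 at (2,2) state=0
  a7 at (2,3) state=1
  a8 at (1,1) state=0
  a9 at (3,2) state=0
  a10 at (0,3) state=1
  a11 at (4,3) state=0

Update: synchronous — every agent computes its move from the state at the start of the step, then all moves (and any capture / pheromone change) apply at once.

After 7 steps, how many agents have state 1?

0

t=1: a0@(3,1):0 a1@(0,1):0 a2@(4,4):0 a3@(4,0):0 a4@(1,4):0 a5@(0,0):0 a6@(2,2):0 a7@(2,3):0 a8@(1,1):0 a9@(3,2):0 a10@(0,3):0 a11@(4,3):0
t=2: (unchanged — steady state)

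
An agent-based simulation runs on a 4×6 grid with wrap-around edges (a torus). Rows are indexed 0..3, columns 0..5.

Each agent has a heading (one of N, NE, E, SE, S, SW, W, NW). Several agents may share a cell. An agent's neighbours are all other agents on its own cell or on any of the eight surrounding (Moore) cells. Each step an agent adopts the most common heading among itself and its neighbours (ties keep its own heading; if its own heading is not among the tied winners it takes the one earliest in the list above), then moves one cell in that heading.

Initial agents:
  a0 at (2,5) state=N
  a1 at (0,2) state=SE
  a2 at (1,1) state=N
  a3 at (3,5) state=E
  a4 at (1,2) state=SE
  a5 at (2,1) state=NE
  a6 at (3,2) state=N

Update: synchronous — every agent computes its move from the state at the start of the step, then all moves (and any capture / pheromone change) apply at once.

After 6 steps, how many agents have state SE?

6

t=1: a0@(1,5):N a1@(1,3):SE a2@(2,2):SE a3@(3,0):E a4@(2,3):SE a5@(1,1):N a6@(2,2):N
t=2: a0@(0,5):N a1@(2,4):SE a2@(3,3):SE a3@(3,1):E a4@(3,4):SE a5@(0,1):N a6@(3,3):SE
t=3: a0@(3,5):N a1@(3,5):SE a2@(0,4):SE a3@(3,2):E a4@(0,5):SE a5@(3,1):N a6@(0,4):SE
t=4: a0@(0,0):SE a1@(0,0):SE a2@(1,5):SE a3@(3,3):E a4@(1,0):SE a5@(2,1):N a6@(1,5):SE
t=5: a0@(1,1):SE a1@(1,1):SE a2@(2,0):SE a3@(3,4):E a4@(2,1):SE a5@(1,1):N a6@(2,0):SE
t=6: a0@(2,2):SE a1@(2,2):SE a2@(3,1):SE a3@(3,5):E a4@(3,2):SE a5@(2,2):SE a6@(3,1):SE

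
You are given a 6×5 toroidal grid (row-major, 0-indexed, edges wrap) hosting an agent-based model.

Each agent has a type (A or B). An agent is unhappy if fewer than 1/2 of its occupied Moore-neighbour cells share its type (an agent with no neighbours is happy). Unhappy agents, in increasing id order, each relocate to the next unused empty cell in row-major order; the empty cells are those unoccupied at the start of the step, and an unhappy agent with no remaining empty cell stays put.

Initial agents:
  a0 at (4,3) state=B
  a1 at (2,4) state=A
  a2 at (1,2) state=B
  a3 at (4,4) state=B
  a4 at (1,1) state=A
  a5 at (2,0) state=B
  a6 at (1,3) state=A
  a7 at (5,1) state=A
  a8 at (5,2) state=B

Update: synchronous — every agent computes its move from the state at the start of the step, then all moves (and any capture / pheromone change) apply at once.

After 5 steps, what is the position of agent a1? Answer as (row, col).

t=1: a0@(4,3):B a1@(2,4):A a2@(0,0):B a3@(4,4):B a4@(0,1):A a5@(0,2):B a6@(1,3):A a7@(0,3):A a8@(5,2):B
t=2: a0@(4,3):B a1@(2,4):A a2@(0,4):B a3@(4,4):B a4@(1,0):A a5@(1,1):B a6@(1,3):A a7@(1,2):A a8@(5,2):B
t=3: a0@(4,3):B a1@(2,4):A a2@(0,0):B a3@(4,4):B a4@(0,1):A a5@(0,2):B a6@(1,3):A a7@(1,2):A a8@(5,2):B
t=4: a0@(4,3):B a1@(2,4):A a2@(0,3):B a3@(4,4):B a4@(0,4):A a5@(1,0):B a6@(1,3):A a7@(1,2):A a8@(5,2):B
t=5: a0@(4,3):B a1@(2,4):A a2@(0,0):B a3@(4,4):B a4@(0,1):A a5@(0,2):B a6@(1,3):A a7@(1,2):A a8@(5,2):B

(2, 4)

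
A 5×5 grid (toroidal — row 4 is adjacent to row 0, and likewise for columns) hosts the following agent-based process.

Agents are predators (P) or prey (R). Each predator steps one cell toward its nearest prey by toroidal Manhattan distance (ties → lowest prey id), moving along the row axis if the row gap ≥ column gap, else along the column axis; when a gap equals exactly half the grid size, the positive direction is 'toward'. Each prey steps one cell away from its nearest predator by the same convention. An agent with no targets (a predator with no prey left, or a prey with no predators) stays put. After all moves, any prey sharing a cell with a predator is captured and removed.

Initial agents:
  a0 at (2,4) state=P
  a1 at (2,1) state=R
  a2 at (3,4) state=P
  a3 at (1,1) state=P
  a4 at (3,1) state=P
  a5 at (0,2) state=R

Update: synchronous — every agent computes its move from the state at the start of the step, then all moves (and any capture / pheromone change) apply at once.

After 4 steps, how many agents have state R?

2

t=1: a0@(2,0):P a1@(3,1):R a2@(3,0):P a3@(2,1):P a4@(2,1):P a5@(4,2):R
t=2: a0@(3,0):P a1@(3,2):R a2@(3,1):P a3@(3,1):P a4@(3,1):P a5@(4,3):R
t=3: a0@(3,1):P a1@(3,3):R a2@(3,2):P a3@(3,2):P a4@(3,2):P a5@(4,2):R
t=4: a0@(3,2):P a1@(3,4):R a2@(3,3):P a3@(3,3):P a4@(3,3):P a5@(0,2):R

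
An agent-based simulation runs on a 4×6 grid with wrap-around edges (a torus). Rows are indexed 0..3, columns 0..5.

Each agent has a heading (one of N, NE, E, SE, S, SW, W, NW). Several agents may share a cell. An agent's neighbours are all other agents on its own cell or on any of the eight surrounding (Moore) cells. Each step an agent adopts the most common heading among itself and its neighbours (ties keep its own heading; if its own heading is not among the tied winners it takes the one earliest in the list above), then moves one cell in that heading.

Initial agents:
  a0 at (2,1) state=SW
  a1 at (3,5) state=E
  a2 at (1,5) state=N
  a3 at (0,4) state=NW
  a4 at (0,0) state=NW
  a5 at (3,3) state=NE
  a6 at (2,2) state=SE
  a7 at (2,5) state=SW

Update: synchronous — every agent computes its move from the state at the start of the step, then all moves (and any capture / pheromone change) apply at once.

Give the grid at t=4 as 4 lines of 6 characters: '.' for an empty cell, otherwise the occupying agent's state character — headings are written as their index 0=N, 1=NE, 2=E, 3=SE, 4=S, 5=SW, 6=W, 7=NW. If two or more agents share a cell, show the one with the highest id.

t=1: a0@(3,0):SW a1@(2,4):NW a2@(0,4):NW a3@(3,3):NW a4@(3,5):NW a5@(2,4):NE a6@(3,3):SE a7@(3,4):SW
t=2: a0@(0,5):SW a1@(1,3):NW a2@(3,3):NW a3@(2,2):NW a4@(2,4):NW a5@(1,3):NW a6@(2,2):NW a7@(2,3):NW
t=3: a0@(1,4):SW a1@(0,2):NW a2@(2,2):NW a3@(1,1):NW a4@(1,3):NW a5@(0,2):NW a6@(1,1):NW a7@(1,2):NW
t=4: a0@(2,3):SW a1@(3,1):NW a2@(1,1):NW a3@(0,0):NW a4@(0,2):NW a5@(3,1):NW a6@(0,0):NW a7@(0,1):NW

777...
.7....
...5..
.7....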